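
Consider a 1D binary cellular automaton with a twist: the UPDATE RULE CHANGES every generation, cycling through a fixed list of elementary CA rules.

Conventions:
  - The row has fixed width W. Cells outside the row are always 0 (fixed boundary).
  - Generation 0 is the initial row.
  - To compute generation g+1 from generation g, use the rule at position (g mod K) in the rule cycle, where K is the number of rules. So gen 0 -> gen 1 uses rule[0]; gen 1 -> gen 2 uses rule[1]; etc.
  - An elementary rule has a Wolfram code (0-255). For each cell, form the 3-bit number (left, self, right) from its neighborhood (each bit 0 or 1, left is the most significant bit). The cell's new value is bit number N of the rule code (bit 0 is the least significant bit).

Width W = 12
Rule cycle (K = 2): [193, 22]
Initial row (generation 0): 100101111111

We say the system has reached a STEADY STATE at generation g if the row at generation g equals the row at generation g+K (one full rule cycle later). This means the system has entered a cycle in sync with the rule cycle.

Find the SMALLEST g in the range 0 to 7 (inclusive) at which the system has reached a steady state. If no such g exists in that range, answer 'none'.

Gen 0: 100101111111
Gen 1 (rule 193): 000000111111
Gen 2 (rule 22): 000001000000
Gen 3 (rule 193): 111100011111
Gen 4 (rule 22): 000010100000
Gen 5 (rule 193): 111000001111
Gen 6 (rule 22): 000100010000
Gen 7 (rule 193): 110001000111
Gen 8 (rule 22): 001011101000
Gen 9 (rule 193): 100001100011

Answer: none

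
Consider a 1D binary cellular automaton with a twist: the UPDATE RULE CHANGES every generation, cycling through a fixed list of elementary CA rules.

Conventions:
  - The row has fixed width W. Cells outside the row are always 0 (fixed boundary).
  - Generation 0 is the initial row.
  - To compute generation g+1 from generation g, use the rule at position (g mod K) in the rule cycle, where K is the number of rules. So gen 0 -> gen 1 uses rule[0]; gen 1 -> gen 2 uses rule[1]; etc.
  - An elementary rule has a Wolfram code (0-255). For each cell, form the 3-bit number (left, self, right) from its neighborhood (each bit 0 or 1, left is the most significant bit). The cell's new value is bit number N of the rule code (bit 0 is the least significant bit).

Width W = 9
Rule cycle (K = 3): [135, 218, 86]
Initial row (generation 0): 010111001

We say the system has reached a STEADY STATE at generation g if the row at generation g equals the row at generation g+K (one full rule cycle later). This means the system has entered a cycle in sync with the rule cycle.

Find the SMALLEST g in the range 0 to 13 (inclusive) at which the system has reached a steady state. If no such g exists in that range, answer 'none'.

Gen 0: 010111001
Gen 1 (rule 135): 110010011
Gen 2 (rule 218): 111101111
Gen 3 (rule 86): 000100001
Gen 4 (rule 135): 111101111
Gen 5 (rule 218): 111101111
Gen 6 (rule 86): 000100001
Gen 7 (rule 135): 111101111
Gen 8 (rule 218): 111101111
Gen 9 (rule 86): 000100001
Gen 10 (rule 135): 111101111
Gen 11 (rule 218): 111101111
Gen 12 (rule 86): 000100001
Gen 13 (rule 135): 111101111
Gen 14 (rule 218): 111101111
Gen 15 (rule 86): 000100001
Gen 16 (rule 135): 111101111

Answer: 2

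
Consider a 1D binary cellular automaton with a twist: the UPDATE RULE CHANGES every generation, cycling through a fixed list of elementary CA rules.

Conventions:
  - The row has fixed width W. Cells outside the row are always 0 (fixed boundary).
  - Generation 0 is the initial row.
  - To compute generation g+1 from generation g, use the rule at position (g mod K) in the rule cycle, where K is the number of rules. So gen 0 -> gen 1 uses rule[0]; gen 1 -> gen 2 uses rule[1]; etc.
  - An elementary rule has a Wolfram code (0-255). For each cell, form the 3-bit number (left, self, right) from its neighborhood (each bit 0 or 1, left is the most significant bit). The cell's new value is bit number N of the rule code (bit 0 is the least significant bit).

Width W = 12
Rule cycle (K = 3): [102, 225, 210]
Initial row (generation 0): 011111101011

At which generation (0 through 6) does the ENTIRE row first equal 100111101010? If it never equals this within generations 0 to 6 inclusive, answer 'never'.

Answer: never

Derivation:
Gen 0: 011111101011
Gen 1 (rule 102): 100000111101
Gen 2 (rule 225): 001110011110
Gen 3 (rule 210): 010111101111
Gen 4 (rule 102): 111000110001
Gen 5 (rule 225): 011010010100
Gen 6 (rule 210): 101001100010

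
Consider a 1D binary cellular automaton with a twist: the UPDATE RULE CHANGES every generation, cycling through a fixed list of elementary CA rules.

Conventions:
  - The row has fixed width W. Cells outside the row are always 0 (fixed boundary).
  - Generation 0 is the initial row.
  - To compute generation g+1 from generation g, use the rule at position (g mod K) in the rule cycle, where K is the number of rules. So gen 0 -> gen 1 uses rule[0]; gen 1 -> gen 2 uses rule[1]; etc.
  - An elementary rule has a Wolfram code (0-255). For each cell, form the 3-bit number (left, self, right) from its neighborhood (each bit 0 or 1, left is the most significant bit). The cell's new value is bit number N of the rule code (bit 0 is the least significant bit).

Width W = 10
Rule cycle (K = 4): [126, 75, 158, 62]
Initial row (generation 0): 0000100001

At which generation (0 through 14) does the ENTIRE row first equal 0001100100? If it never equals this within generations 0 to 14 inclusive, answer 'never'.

Gen 0: 0000100001
Gen 1 (rule 126): 0001110011
Gen 2 (rule 75): 1111010111
Gen 3 (rule 158): 1110010110
Gen 4 (rule 62): 1001111101
Gen 5 (rule 126): 1111000111
Gen 6 (rule 75): 1001011101
Gen 7 (rule 158): 1111011001
Gen 8 (rule 62): 1000110111
Gen 9 (rule 126): 1101111101
Gen 10 (rule 75): 1101000100
Gen 11 (rule 158): 1001101110
Gen 12 (rule 62): 1111011001
Gen 13 (rule 126): 1001111111
Gen 14 (rule 75): 0011000001

Answer: never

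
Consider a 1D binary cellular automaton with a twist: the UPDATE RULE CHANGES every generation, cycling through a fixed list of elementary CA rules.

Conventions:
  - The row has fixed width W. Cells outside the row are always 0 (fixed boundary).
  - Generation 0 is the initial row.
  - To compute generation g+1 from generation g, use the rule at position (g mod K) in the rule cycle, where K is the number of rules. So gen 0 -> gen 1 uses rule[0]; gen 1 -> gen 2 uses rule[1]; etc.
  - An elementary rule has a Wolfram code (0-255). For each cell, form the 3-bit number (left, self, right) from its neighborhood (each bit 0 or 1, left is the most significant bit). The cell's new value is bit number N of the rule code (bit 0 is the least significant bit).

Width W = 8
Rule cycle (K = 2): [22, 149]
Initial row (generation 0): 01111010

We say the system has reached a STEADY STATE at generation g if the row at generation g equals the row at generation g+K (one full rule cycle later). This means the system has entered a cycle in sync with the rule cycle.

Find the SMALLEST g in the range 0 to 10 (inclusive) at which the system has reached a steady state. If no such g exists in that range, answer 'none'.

Answer: 5

Derivation:
Gen 0: 01111010
Gen 1 (rule 22): 10000011
Gen 2 (rule 149): 11111000
Gen 3 (rule 22): 00000100
Gen 4 (rule 149): 11110111
Gen 5 (rule 22): 00000000
Gen 6 (rule 149): 11111111
Gen 7 (rule 22): 00000000
Gen 8 (rule 149): 11111111
Gen 9 (rule 22): 00000000
Gen 10 (rule 149): 11111111
Gen 11 (rule 22): 00000000
Gen 12 (rule 149): 11111111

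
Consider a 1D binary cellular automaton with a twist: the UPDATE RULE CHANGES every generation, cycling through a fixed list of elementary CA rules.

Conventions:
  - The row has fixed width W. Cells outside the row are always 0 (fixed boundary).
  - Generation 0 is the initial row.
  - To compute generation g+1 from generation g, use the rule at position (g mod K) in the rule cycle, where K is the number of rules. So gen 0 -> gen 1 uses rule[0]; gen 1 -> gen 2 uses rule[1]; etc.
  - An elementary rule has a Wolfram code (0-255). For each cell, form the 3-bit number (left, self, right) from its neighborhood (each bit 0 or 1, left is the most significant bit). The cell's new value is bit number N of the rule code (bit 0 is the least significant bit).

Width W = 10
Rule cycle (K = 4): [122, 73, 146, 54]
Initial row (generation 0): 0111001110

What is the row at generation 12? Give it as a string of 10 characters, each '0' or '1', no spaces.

Gen 0: 0111001110
Gen 1 (rule 122): 1101111011
Gen 2 (rule 73): 1101001011
Gen 3 (rule 146): 0000110000
Gen 4 (rule 54): 0001001000
Gen 5 (rule 122): 0010110100
Gen 6 (rule 73): 1000110001
Gen 7 (rule 146): 0101001010
Gen 8 (rule 54): 1111111111
Gen 9 (rule 122): 1000000001
Gen 10 (rule 73): 0011111100
Gen 11 (rule 146): 0101111010
Gen 12 (rule 54): 1110000111

Answer: 1110000111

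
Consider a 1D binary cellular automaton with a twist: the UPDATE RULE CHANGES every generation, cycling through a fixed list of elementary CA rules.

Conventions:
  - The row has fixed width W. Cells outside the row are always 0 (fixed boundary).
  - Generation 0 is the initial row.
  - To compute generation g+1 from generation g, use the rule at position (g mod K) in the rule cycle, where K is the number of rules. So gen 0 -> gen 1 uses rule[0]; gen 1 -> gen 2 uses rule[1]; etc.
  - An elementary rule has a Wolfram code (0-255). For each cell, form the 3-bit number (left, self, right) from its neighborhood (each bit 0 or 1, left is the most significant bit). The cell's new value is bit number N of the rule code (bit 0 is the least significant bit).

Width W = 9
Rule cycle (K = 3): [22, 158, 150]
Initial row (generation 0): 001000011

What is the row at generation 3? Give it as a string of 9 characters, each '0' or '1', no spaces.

Gen 0: 001000011
Gen 1 (rule 22): 011100100
Gen 2 (rule 158): 111011110
Gen 3 (rule 150): 010001101

Answer: 010001101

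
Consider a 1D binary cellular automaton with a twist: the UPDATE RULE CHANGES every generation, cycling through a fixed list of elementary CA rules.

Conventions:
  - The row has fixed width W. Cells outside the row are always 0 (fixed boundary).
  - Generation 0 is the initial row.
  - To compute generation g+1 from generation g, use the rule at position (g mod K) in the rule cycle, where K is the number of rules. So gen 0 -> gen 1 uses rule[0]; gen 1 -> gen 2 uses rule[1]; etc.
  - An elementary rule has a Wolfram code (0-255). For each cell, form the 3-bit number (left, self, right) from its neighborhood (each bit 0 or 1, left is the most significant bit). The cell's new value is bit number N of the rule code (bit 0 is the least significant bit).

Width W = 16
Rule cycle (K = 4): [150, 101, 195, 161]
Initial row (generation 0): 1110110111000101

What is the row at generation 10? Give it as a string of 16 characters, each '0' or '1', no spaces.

Gen 0: 1110110111000101
Gen 1 (rule 150): 0100000010101101
Gen 2 (rule 101): 0101111011110111
Gen 3 (rule 195): 1000111001110011
Gen 4 (rule 161): 0010010000100000
Gen 5 (rule 150): 0111111001110000
Gen 6 (rule 101): 0000001000010111
Gen 7 (rule 195): 1111110011100011
Gen 8 (rule 161): 0111100001001000
Gen 9 (rule 150): 1011010011111100
Gen 10 (rule 101): 1101110000000101

Answer: 1101110000000101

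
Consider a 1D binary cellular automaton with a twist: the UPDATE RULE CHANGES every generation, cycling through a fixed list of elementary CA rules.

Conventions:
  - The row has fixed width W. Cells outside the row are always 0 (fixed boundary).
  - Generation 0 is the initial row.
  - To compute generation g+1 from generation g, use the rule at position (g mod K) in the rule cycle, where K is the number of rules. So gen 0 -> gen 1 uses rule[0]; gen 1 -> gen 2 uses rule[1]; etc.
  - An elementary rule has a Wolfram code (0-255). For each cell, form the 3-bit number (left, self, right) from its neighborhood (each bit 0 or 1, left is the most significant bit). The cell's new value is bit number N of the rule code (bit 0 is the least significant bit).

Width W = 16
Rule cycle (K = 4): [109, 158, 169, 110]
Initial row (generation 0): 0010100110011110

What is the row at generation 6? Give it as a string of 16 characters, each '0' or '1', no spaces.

Answer: 1101110010110011

Derivation:
Gen 0: 0010100110011110
Gen 1 (rule 109): 1011100110010010
Gen 2 (rule 158): 1011011101111111
Gen 3 (rule 169): 0110111011111110
Gen 4 (rule 110): 1111101110000010
Gen 5 (rule 109): 1000111010111010
Gen 6 (rule 158): 1101110010110011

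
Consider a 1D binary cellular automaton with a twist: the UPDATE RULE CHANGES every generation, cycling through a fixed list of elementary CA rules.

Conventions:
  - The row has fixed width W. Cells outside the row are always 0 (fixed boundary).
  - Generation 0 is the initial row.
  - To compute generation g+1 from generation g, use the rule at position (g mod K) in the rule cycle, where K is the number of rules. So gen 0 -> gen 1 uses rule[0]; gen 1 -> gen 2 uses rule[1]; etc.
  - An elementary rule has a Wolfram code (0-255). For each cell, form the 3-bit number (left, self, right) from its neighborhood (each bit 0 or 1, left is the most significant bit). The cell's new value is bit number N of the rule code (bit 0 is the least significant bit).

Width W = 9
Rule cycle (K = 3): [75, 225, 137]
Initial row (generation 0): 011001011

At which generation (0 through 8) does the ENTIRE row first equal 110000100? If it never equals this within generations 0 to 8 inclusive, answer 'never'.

Gen 0: 011001011
Gen 1 (rule 75): 111010011
Gen 2 (rule 225): 011100001
Gen 3 (rule 137): 011001100
Gen 4 (rule 75): 111011101
Gen 5 (rule 225): 011101110
Gen 6 (rule 137): 011001100
Gen 7 (rule 75): 111011101
Gen 8 (rule 225): 011101110

Answer: never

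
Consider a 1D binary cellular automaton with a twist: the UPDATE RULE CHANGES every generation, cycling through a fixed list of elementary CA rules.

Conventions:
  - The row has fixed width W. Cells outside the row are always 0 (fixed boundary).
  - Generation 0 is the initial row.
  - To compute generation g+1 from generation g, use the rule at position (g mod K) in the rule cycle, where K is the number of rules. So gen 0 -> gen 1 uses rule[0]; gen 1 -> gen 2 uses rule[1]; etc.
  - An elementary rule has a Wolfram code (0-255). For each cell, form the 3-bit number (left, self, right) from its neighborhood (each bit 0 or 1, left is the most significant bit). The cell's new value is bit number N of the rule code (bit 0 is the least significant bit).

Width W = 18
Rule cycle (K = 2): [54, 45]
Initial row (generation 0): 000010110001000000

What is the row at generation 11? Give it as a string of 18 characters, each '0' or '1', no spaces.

Answer: 110000100100011111

Derivation:
Gen 0: 000010110001000000
Gen 1 (rule 54): 000111001011100000
Gen 2 (rule 45): 110100001110001111
Gen 3 (rule 54): 001110010001010000
Gen 4 (rule 45): 101000010101110111
Gen 5 (rule 54): 111100111110001000
Gen 6 (rule 45): 100000100000101011
Gen 7 (rule 54): 110001110001111100
Gen 8 (rule 45): 100101000101000001
Gen 9 (rule 54): 111111101111100011
Gen 10 (rule 45): 100000011000001010
Gen 11 (rule 54): 110000100100011111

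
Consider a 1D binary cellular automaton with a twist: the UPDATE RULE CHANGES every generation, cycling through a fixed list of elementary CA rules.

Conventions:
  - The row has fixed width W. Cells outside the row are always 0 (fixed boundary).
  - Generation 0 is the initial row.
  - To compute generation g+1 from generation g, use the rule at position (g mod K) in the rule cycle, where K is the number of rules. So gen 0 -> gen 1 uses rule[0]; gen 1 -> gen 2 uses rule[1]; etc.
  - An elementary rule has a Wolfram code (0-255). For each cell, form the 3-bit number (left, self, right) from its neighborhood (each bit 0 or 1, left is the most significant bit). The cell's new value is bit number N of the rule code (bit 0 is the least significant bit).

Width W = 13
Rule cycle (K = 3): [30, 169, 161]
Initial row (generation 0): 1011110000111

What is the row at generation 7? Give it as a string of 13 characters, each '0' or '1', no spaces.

Gen 0: 1011110000111
Gen 1 (rule 30): 1010001001100
Gen 2 (rule 169): 0100100001001
Gen 3 (rule 161): 0000001100000
Gen 4 (rule 30): 0000011010000
Gen 5 (rule 169): 1111010100111
Gen 6 (rule 161): 0110101000010
Gen 7 (rule 30): 1100101100111

Answer: 1100101100111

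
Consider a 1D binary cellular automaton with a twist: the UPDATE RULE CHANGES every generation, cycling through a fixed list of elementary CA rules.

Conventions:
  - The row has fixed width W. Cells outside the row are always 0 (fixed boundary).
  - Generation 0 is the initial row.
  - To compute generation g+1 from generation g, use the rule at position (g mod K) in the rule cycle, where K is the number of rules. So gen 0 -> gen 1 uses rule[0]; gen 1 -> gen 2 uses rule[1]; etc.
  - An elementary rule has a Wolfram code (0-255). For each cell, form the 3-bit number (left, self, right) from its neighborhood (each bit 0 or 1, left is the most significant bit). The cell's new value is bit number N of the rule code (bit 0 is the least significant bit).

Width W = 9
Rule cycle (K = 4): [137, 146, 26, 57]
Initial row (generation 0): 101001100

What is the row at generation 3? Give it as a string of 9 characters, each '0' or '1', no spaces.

Answer: 000100101

Derivation:
Gen 0: 101001100
Gen 1 (rule 137): 000001001
Gen 2 (rule 146): 000010110
Gen 3 (rule 26): 000100101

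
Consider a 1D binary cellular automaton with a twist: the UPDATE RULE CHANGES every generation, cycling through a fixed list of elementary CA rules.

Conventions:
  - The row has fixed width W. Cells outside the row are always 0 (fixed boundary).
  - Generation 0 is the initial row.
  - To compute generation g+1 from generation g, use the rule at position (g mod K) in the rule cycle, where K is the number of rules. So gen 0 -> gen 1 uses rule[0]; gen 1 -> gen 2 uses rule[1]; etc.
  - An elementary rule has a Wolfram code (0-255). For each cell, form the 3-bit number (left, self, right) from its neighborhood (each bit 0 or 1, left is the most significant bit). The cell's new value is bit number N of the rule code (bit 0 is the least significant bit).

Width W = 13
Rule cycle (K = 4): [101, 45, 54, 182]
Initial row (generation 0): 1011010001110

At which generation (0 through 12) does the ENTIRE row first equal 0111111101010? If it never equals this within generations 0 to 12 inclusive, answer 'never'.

Gen 0: 1011010001110
Gen 1 (rule 101): 1101110100010
Gen 2 (rule 45): 1011001101010
Gen 3 (rule 54): 1100110011111
Gen 4 (rule 182): 0011001101110
Gen 5 (rule 101): 1001000110010
Gen 6 (rule 45): 1001010100010
Gen 7 (rule 54): 1111111110111
Gen 8 (rule 182): 0111111101010
Gen 9 (rule 101): 0000000111110
Gen 10 (rule 45): 1111110100000
Gen 11 (rule 54): 0000001110000
Gen 12 (rule 182): 0000010101000

Answer: 8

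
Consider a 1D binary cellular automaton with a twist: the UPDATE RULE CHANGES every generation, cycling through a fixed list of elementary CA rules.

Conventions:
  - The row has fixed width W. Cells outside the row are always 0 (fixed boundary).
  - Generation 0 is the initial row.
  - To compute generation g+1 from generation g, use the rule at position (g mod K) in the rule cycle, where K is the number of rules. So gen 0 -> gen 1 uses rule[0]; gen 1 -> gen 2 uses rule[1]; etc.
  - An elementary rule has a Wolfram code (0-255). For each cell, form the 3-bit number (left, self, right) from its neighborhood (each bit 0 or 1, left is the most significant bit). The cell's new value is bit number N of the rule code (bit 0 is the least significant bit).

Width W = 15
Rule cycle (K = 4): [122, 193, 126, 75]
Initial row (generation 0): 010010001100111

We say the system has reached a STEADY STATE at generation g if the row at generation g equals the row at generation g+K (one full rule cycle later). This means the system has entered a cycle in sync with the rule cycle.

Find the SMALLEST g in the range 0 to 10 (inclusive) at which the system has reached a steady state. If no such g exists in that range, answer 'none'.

Gen 0: 010010001100111
Gen 1 (rule 122): 101101011111101
Gen 2 (rule 193): 000100001111100
Gen 3 (rule 126): 001110011000110
Gen 4 (rule 75): 111010111011110
Gen 5 (rule 122): 101101101110011
Gen 6 (rule 193): 000100100110001
Gen 7 (rule 126): 001111111111011
Gen 8 (rule 75): 111000000001011
Gen 9 (rule 122): 101100000010111
Gen 10 (rule 193): 000101111000011
Gen 11 (rule 126): 001111001100111
Gen 12 (rule 75): 111001011101101
Gen 13 (rule 122): 101110110111110
Gen 14 (rule 193): 000110010011110

Answer: none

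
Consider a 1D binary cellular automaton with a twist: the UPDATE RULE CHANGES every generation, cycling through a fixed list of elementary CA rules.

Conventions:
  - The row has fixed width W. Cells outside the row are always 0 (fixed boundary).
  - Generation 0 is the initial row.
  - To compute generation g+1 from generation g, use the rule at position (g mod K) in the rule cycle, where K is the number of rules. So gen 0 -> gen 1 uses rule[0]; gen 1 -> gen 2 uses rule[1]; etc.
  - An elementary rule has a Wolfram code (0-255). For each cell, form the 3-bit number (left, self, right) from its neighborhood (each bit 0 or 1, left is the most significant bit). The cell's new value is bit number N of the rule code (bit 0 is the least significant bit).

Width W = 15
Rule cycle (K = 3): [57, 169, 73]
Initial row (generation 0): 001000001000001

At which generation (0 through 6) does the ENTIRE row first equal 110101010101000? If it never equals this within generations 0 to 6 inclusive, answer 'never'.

Gen 0: 001000001000001
Gen 1 (rule 57): 100111100111100
Gen 2 (rule 169): 000111000111001
Gen 3 (rule 73): 110101010101000
Gen 4 (rule 57): 101010101010111
Gen 5 (rule 169): 010101010101110
Gen 6 (rule 73): 000000000001010

Answer: 3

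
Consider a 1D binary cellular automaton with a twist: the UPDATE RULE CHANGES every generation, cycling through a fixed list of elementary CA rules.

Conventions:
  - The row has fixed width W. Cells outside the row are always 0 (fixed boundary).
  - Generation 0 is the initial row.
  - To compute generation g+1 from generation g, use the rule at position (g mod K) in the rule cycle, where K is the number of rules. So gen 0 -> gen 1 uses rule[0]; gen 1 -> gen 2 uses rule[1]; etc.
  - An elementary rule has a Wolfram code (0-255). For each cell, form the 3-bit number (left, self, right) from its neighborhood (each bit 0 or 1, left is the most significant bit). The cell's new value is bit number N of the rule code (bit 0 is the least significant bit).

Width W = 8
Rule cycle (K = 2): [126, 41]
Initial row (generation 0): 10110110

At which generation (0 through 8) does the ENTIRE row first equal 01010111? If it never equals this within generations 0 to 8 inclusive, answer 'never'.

Answer: never

Derivation:
Gen 0: 10110110
Gen 1 (rule 126): 11111111
Gen 2 (rule 41): 10000000
Gen 3 (rule 126): 11000000
Gen 4 (rule 41): 10011111
Gen 5 (rule 126): 11110001
Gen 6 (rule 41): 10000100
Gen 7 (rule 126): 11001110
Gen 8 (rule 41): 10001000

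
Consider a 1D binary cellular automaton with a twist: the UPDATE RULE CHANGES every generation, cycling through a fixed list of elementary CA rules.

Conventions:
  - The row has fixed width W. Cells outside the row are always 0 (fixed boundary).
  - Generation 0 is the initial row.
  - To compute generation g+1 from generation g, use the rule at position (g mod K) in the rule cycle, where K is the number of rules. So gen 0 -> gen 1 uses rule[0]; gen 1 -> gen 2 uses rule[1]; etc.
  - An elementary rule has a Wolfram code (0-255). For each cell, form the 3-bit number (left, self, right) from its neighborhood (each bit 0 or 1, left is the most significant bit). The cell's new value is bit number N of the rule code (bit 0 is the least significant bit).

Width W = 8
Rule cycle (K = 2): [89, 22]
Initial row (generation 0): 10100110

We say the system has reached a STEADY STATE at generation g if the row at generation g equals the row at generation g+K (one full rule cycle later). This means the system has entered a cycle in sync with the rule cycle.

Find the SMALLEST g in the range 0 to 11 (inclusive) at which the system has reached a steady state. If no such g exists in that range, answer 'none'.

Gen 0: 10100110
Gen 1 (rule 89): 00010111
Gen 2 (rule 22): 00110000
Gen 3 (rule 89): 10111111
Gen 4 (rule 22): 10000000
Gen 5 (rule 89): 01111111
Gen 6 (rule 22): 10000000
Gen 7 (rule 89): 01111111
Gen 8 (rule 22): 10000000
Gen 9 (rule 89): 01111111
Gen 10 (rule 22): 10000000
Gen 11 (rule 89): 01111111
Gen 12 (rule 22): 10000000
Gen 13 (rule 89): 01111111

Answer: 4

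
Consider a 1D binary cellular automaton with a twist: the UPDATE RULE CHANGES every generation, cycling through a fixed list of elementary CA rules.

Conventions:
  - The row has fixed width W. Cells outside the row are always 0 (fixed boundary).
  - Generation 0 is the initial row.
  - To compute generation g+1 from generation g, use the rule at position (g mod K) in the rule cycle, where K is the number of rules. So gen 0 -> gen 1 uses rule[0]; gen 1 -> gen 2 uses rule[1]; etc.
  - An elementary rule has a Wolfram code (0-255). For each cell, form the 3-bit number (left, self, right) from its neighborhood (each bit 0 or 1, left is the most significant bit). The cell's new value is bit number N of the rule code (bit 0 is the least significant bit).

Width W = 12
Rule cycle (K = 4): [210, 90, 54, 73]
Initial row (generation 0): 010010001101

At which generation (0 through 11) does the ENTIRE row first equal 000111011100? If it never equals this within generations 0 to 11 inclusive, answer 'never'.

Gen 0: 010010001101
Gen 1 (rule 210): 101101010100
Gen 2 (rule 90): 001100000010
Gen 3 (rule 54): 010010000111
Gen 4 (rule 73): 000000110101
Gen 5 (rule 210): 000001010000
Gen 6 (rule 90): 000010001000
Gen 7 (rule 54): 000111011100
Gen 8 (rule 73): 110101010101
Gen 9 (rule 210): 010000000000
Gen 10 (rule 90): 101000000000
Gen 11 (rule 54): 111100000000

Answer: 7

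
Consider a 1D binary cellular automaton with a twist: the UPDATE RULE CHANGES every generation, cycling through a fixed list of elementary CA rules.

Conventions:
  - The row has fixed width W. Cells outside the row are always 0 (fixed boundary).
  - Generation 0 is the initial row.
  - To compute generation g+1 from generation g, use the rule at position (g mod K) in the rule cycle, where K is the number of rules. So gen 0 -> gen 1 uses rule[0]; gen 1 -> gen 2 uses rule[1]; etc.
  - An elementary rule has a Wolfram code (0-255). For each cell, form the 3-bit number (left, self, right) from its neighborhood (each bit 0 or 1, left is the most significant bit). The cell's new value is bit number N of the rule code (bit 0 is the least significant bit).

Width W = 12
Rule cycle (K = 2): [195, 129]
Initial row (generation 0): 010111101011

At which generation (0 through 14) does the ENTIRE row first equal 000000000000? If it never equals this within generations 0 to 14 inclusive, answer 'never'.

Gen 0: 010111101011
Gen 1 (rule 195): 100011100001
Gen 2 (rule 129): 001001001100
Gen 3 (rule 195): 110010010101
Gen 4 (rule 129): 000000000000
Gen 5 (rule 195): 111111111111
Gen 6 (rule 129): 011111111110
Gen 7 (rule 195): 101111111110
Gen 8 (rule 129): 000111111100
Gen 9 (rule 195): 111011111101
Gen 10 (rule 129): 010001111000
Gen 11 (rule 195): 100110111011
Gen 12 (rule 129): 000000010000
Gen 13 (rule 195): 111111100111
Gen 14 (rule 129): 011111000010

Answer: 4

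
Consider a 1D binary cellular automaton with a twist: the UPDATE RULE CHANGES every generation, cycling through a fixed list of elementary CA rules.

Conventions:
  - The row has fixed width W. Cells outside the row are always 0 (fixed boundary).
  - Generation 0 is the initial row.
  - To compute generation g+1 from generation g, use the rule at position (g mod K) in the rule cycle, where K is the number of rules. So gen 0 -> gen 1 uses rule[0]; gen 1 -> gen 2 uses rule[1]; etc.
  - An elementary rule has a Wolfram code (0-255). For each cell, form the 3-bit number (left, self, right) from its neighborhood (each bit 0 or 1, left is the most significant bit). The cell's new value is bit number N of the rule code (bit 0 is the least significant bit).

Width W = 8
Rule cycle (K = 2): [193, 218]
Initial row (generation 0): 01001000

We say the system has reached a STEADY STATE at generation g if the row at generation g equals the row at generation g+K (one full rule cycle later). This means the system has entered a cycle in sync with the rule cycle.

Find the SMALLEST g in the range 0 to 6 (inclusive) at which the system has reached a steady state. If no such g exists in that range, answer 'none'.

Gen 0: 01001000
Gen 1 (rule 193): 00000011
Gen 2 (rule 218): 00000111
Gen 3 (rule 193): 11110011
Gen 4 (rule 218): 11111111
Gen 5 (rule 193): 01111111
Gen 6 (rule 218): 11111111
Gen 7 (rule 193): 01111111
Gen 8 (rule 218): 11111111

Answer: 4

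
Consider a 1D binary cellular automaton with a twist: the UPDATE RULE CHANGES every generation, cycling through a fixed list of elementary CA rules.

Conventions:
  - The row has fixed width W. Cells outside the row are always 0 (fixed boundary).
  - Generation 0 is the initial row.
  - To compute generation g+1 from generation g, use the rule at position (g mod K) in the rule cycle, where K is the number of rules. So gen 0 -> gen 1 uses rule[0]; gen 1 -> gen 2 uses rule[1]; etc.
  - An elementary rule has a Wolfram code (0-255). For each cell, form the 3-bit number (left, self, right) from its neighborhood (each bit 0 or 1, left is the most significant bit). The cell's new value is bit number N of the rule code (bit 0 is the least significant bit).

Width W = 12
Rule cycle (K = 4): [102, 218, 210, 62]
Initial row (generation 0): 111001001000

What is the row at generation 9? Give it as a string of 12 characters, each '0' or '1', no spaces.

Answer: 001000101101

Derivation:
Gen 0: 111001001000
Gen 1 (rule 102): 001011011000
Gen 2 (rule 218): 010011011100
Gen 3 (rule 210): 101101001110
Gen 4 (rule 62): 111011111001
Gen 5 (rule 102): 001100001011
Gen 6 (rule 218): 011110010011
Gen 7 (rule 210): 101111101101
Gen 8 (rule 62): 111000011011
Gen 9 (rule 102): 001000101101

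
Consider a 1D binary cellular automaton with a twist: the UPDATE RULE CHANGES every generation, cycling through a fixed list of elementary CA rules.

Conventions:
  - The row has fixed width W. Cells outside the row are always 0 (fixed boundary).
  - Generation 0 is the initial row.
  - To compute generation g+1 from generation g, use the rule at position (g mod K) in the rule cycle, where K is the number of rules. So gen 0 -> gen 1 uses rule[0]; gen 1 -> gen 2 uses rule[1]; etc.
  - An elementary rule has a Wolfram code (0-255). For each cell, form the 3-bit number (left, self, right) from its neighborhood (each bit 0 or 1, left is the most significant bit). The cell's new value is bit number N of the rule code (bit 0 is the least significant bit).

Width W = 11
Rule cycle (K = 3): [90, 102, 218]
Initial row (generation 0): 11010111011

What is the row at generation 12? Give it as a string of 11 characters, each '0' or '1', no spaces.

Gen 0: 11010111011
Gen 1 (rule 90): 11000101011
Gen 2 (rule 102): 01001111101
Gen 3 (rule 218): 10111111100
Gen 4 (rule 90): 00100000110
Gen 5 (rule 102): 01100001010
Gen 6 (rule 218): 11110010001
Gen 7 (rule 90): 10011101010
Gen 8 (rule 102): 10100111110
Gen 9 (rule 218): 00011111111
Gen 10 (rule 90): 00110000001
Gen 11 (rule 102): 01010000011
Gen 12 (rule 218): 10001000111

Answer: 10001000111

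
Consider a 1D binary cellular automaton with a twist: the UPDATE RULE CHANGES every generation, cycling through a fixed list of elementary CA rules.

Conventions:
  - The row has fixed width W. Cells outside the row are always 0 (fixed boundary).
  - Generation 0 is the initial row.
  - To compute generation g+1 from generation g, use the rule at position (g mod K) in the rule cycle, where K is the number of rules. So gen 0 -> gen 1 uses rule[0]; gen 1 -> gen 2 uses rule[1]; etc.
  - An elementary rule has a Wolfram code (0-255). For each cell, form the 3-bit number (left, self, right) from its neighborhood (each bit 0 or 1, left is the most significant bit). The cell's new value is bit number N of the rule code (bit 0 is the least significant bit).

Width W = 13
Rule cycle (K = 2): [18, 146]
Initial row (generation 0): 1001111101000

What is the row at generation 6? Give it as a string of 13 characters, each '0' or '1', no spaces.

Answer: 1011010000010

Derivation:
Gen 0: 1001111101000
Gen 1 (rule 18): 0110000000100
Gen 2 (rule 146): 1001000001010
Gen 3 (rule 18): 0110100010001
Gen 4 (rule 146): 1000010101010
Gen 5 (rule 18): 0100100000001
Gen 6 (rule 146): 1011010000010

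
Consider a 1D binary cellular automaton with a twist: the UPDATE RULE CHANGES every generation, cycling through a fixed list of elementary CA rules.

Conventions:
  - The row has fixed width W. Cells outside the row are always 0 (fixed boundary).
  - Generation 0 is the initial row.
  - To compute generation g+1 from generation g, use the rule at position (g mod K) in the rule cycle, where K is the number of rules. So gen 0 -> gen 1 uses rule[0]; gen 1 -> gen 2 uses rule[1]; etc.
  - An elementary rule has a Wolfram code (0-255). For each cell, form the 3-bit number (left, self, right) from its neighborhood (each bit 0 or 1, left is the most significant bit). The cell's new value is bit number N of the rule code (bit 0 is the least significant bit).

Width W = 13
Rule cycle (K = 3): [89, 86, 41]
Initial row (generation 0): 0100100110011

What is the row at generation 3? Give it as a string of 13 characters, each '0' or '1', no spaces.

Gen 0: 0100100110011
Gen 1 (rule 89): 0010010111011
Gen 2 (rule 86): 0111110001001
Gen 3 (rule 41): 0100000100000

Answer: 0100000100000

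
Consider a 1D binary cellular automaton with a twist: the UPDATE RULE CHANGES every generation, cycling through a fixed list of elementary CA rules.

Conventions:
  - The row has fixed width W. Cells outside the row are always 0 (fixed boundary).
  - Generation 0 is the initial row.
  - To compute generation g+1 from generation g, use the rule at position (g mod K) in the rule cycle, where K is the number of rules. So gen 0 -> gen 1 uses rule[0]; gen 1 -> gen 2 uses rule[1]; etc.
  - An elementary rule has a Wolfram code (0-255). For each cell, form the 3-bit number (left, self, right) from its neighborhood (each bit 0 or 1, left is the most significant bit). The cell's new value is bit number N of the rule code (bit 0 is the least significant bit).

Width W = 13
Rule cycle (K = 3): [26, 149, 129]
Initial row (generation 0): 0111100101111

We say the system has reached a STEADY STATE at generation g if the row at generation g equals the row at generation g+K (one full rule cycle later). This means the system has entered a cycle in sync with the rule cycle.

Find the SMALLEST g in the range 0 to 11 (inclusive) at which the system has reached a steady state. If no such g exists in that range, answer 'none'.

Answer: none

Derivation:
Gen 0: 0111100101111
Gen 1 (rule 26): 1100011001000
Gen 2 (rule 149): 0011000101111
Gen 3 (rule 129): 1000010000110
Gen 4 (rule 26): 0100101001101
Gen 5 (rule 149): 0110101100001
Gen 6 (rule 129): 0000000001100
Gen 7 (rule 26): 0000000011010
Gen 8 (rule 149): 1111111000011
Gen 9 (rule 129): 0111110011000
Gen 10 (rule 26): 1100001110100
Gen 11 (rule 149): 0011100100111
Gen 12 (rule 129): 1001000000010
Gen 13 (rule 26): 0110100000101
Gen 14 (rule 149): 0000111110101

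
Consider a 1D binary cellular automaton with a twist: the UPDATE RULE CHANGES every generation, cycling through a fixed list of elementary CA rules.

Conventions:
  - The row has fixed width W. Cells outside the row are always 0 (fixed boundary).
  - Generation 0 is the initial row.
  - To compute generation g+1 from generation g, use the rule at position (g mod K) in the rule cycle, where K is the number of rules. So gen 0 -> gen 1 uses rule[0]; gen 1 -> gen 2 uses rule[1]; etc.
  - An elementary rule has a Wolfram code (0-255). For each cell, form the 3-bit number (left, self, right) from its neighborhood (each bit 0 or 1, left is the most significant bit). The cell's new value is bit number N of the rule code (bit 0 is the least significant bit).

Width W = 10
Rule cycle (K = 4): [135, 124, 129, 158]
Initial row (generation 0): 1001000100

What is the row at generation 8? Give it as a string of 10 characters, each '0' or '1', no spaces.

Gen 0: 1001000100
Gen 1 (rule 135): 1011011101
Gen 2 (rule 124): 1111110111
Gen 3 (rule 129): 0111100010
Gen 4 (rule 158): 1111010111
Gen 5 (rule 135): 0110010010
Gen 6 (rule 124): 0111011011
Gen 7 (rule 129): 0010000000
Gen 8 (rule 158): 0111000000

Answer: 0111000000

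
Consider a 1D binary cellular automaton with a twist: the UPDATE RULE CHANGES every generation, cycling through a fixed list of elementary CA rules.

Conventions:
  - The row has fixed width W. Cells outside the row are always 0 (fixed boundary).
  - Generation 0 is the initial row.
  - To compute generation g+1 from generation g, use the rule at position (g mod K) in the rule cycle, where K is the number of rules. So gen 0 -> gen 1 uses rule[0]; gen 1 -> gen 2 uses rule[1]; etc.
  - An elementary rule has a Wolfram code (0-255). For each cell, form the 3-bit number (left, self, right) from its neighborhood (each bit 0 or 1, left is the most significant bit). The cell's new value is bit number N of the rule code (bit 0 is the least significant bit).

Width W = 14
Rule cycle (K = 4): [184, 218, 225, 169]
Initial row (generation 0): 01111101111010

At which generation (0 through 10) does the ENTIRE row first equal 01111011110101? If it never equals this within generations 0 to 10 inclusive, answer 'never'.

Answer: 1

Derivation:
Gen 0: 01111101111010
Gen 1 (rule 184): 01111011110101
Gen 2 (rule 218): 11111011110000
Gen 3 (rule 225): 01111101110111
Gen 4 (rule 169): 01111011101110
Gen 5 (rule 184): 01110111011101
Gen 6 (rule 218): 11110111011100
Gen 7 (rule 225): 01111011101101
Gen 8 (rule 169): 01110111011010
Gen 9 (rule 184): 01101110110101
Gen 10 (rule 218): 11101110110000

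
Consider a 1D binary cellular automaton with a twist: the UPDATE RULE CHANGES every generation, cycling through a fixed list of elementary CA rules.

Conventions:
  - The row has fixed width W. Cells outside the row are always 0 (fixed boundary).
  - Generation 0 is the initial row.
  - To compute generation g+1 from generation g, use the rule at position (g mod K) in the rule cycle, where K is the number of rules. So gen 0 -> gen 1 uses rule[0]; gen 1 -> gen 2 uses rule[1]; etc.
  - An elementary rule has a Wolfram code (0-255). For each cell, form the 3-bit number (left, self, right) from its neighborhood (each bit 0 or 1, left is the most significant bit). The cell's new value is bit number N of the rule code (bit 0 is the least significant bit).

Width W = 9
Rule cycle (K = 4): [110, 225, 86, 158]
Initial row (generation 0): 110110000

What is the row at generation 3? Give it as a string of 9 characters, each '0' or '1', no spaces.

Answer: 100010001

Derivation:
Gen 0: 110110000
Gen 1 (rule 110): 111110000
Gen 2 (rule 225): 011110111
Gen 3 (rule 86): 100010001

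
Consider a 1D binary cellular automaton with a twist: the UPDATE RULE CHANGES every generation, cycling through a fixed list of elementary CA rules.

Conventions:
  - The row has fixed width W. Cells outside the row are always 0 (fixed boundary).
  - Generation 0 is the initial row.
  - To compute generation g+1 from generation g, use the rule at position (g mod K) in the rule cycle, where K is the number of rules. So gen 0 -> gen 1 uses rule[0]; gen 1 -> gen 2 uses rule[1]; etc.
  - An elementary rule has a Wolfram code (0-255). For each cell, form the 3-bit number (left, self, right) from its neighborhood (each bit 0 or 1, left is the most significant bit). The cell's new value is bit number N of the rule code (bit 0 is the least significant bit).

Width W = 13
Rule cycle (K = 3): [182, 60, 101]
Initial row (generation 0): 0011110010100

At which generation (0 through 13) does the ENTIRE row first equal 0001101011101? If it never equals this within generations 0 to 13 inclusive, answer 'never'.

Gen 0: 0011110010100
Gen 1 (rule 182): 0101101111110
Gen 2 (rule 60): 0111011000001
Gen 3 (rule 101): 0001101011101
Gen 4 (rule 182): 0010011101011
Gen 5 (rule 60): 0011010011110
Gen 6 (rule 101): 1001110000010
Gen 7 (rule 182): 1110101000111
Gen 8 (rule 60): 1001111100100
Gen 9 (rule 101): 1000000100101
Gen 10 (rule 182): 1100001111111
Gen 11 (rule 60): 1010001000000
Gen 12 (rule 101): 1110101011111
Gen 13 (rule 182): 0101111101110

Answer: 3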